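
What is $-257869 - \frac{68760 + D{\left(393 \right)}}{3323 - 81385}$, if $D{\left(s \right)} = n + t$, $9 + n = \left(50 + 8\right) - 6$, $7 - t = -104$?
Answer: $- \frac{10064850482}{39031} \approx -2.5787 \cdot 10^{5}$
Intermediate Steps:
$t = 111$ ($t = 7 - -104 = 7 + 104 = 111$)
$n = 43$ ($n = -9 + \left(\left(50 + 8\right) - 6\right) = -9 + \left(58 - 6\right) = -9 + 52 = 43$)
$D{\left(s \right)} = 154$ ($D{\left(s \right)} = 43 + 111 = 154$)
$-257869 - \frac{68760 + D{\left(393 \right)}}{3323 - 81385} = -257869 - \frac{68760 + 154}{3323 - 81385} = -257869 - \frac{68914}{-78062} = -257869 - 68914 \left(- \frac{1}{78062}\right) = -257869 - - \frac{34457}{39031} = -257869 + \frac{34457}{39031} = - \frac{10064850482}{39031}$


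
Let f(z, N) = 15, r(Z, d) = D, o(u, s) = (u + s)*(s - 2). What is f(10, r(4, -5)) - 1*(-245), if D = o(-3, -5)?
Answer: 260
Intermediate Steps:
o(u, s) = (-2 + s)*(s + u) (o(u, s) = (s + u)*(-2 + s) = (-2 + s)*(s + u))
D = 56 (D = (-5)**2 - 2*(-5) - 2*(-3) - 5*(-3) = 25 + 10 + 6 + 15 = 56)
r(Z, d) = 56
f(10, r(4, -5)) - 1*(-245) = 15 - 1*(-245) = 15 + 245 = 260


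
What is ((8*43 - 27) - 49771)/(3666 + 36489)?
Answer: -49454/40155 ≈ -1.2316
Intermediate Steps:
((8*43 - 27) - 49771)/(3666 + 36489) = ((344 - 27) - 49771)/40155 = (317 - 49771)*(1/40155) = -49454*1/40155 = -49454/40155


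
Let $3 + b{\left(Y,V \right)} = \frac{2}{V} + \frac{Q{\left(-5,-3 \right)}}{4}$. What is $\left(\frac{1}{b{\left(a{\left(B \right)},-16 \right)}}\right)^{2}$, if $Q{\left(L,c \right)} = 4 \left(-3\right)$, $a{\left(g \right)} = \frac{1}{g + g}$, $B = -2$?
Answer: $\frac{64}{2401} \approx 0.026656$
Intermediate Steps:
$a{\left(g \right)} = \frac{1}{2 g}$
$Q{\left(L,c \right)} = -12$
$b{\left(Y,V \right)} = -6 + \frac{2}{V}$ ($b{\left(Y,V \right)} = -3 + \left(\frac{2}{V} - \frac{12}{4}\right) = -3 + \left(\frac{2}{V} - 3\right) = -3 - \left(3 - \frac{2}{V}\right) = -6 + \frac{2}{V}$)
$\left(\frac{1}{b{\left(a{\left(B \right)},-16 \right)}}\right)^{2} = \left(\frac{1}{-6 + \frac{2}{-16}}\right)^{2} = \left(\frac{1}{-6 + 2 \left(- \frac{1}{16}\right)}\right)^{2} = \left(\frac{1}{-6 - \frac{1}{8}}\right)^{2} = \left(\frac{1}{- \frac{49}{8}}\right)^{2} = \left(- \frac{8}{49}\right)^{2} = \frac{64}{2401}$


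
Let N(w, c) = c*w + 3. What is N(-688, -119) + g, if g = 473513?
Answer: 555388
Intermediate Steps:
N(w, c) = 3 + c*w
N(-688, -119) + g = (3 - 119*(-688)) + 473513 = (3 + 81872) + 473513 = 81875 + 473513 = 555388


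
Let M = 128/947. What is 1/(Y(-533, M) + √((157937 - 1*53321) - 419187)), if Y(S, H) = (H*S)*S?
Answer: 34436132224/1322578387849603 - 896809*I*√314571/1322578387849603 ≈ 2.6037e-5 - 3.8031e-7*I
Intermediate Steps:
M = 128/947 (M = 128*(1/947) = 128/947 ≈ 0.13516)
Y(S, H) = H*S²
1/(Y(-533, M) + √((157937 - 1*53321) - 419187)) = 1/((128/947)*(-533)² + √((157937 - 1*53321) - 419187)) = 1/((128/947)*284089 + √((157937 - 53321) - 419187)) = 1/(36363392/947 + √(104616 - 419187)) = 1/(36363392/947 + √(-314571)) = 1/(36363392/947 + I*√314571)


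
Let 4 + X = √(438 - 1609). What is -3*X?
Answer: 12 - 3*I*√1171 ≈ 12.0 - 102.66*I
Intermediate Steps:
X = -4 + I*√1171 (X = -4 + √(438 - 1609) = -4 + √(-1171) = -4 + I*√1171 ≈ -4.0 + 34.22*I)
-3*X = -3*(-4 + I*√1171) = 12 - 3*I*√1171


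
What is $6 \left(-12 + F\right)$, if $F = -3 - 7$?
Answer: $-132$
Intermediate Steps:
$F = -10$ ($F = -3 - 7 = -10$)
$6 \left(-12 + F\right) = 6 \left(-12 - 10\right) = 6 \left(-22\right) = -132$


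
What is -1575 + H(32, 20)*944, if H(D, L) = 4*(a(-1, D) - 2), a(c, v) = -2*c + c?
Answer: -5351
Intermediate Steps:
a(c, v) = -c
H(D, L) = -4 (H(D, L) = 4*(-1*(-1) - 2) = 4*(1 - 2) = 4*(-1) = -4)
-1575 + H(32, 20)*944 = -1575 - 4*944 = -1575 - 3776 = -5351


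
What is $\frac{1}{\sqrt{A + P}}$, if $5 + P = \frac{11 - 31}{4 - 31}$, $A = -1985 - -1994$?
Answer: $\frac{3 \sqrt{6}}{16} \approx 0.45928$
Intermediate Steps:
$A = 9$ ($A = -1985 + 1994 = 9$)
$P = - \frac{115}{27}$ ($P = -5 + \frac{11 - 31}{4 - 31} = -5 - \frac{20}{-27} = -5 - - \frac{20}{27} = -5 + \frac{20}{27} = - \frac{115}{27} \approx -4.2593$)
$\frac{1}{\sqrt{A + P}} = \frac{1}{\sqrt{9 - \frac{115}{27}}} = \frac{1}{\sqrt{\frac{128}{27}}} = \frac{1}{\frac{8}{9} \sqrt{6}} = \frac{3 \sqrt{6}}{16}$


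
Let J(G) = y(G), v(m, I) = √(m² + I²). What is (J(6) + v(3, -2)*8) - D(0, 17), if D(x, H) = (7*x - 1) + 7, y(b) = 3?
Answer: -3 + 8*√13 ≈ 25.844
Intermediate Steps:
v(m, I) = √(I² + m²)
J(G) = 3
D(x, H) = 6 + 7*x (D(x, H) = (-1 + 7*x) + 7 = 6 + 7*x)
(J(6) + v(3, -2)*8) - D(0, 17) = (3 + √((-2)² + 3²)*8) - (6 + 7*0) = (3 + √(4 + 9)*8) - (6 + 0) = (3 + √13*8) - 1*6 = (3 + 8*√13) - 6 = -3 + 8*√13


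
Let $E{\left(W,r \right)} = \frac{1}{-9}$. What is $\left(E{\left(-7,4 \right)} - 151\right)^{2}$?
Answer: $\frac{1849600}{81} \approx 22835.0$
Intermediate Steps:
$E{\left(W,r \right)} = - \frac{1}{9}$
$\left(E{\left(-7,4 \right)} - 151\right)^{2} = \left(- \frac{1}{9} - 151\right)^{2} = \left(- \frac{1360}{9}\right)^{2} = \frac{1849600}{81}$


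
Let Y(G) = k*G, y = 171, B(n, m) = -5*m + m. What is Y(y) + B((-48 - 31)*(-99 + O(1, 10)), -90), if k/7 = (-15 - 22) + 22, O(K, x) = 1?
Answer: -17595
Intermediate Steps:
B(n, m) = -4*m
k = -105 (k = 7*((-15 - 22) + 22) = 7*(-37 + 22) = 7*(-15) = -105)
Y(G) = -105*G
Y(y) + B((-48 - 31)*(-99 + O(1, 10)), -90) = -105*171 - 4*(-90) = -17955 + 360 = -17595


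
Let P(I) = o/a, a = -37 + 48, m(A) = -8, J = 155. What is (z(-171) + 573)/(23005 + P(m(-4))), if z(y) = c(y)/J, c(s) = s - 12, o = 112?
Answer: 324984/13080295 ≈ 0.024845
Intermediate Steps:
a = 11
c(s) = -12 + s
P(I) = 112/11
z(y) = -12/155 + y/155 (z(y) = (-12 + y)/155 = (-12 + y)*(1/155) = -12/155 + y/155)
(z(-171) + 573)/(23005 + P(m(-4))) = ((-12/155 + (1/155)*(-171)) + 573)/(23005 + 112/11) = ((-12/155 - 171/155) + 573)/(253167/11) = (-183/155 + 573)*(11/253167) = (88632/155)*(11/253167) = 324984/13080295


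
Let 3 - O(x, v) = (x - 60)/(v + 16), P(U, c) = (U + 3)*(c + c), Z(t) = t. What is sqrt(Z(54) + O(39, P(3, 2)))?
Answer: sqrt(23010)/20 ≈ 7.5845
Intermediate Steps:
P(U, c) = 2*c*(3 + U) (P(U, c) = (3 + U)*(2*c) = 2*c*(3 + U))
O(x, v) = 3 - (-60 + x)/(16 + v) (O(x, v) = 3 - (x - 60)/(v + 16) = 3 - (-60 + x)/(16 + v))
sqrt(Z(54) + O(39, P(3, 2))) = sqrt(54 + (108 - 1*39 + 3*(2*2*(3 + 3)))/(16 + 2*2*(3 + 3))) = sqrt(54 + (108 - 39 + 3*(2*2*6))/(16 + 2*2*6)) = sqrt(54 + (108 - 39 + 3*24)/(16 + 24)) = sqrt(54 + (108 - 39 + 72)/40) = sqrt(54 + (1/40)*141) = sqrt(54 + 141/40) = sqrt(2301/40) = sqrt(23010)/20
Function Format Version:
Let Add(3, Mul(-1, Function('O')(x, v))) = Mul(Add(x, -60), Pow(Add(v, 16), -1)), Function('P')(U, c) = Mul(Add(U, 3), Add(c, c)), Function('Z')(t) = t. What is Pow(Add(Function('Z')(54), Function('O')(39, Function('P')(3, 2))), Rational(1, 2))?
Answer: Mul(Rational(1, 20), Pow(23010, Rational(1, 2))) ≈ 7.5845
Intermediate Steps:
Function('P')(U, c) = Mul(2, c, Add(3, U)) (Function('P')(U, c) = Mul(Add(3, U), Mul(2, c)) = Mul(2, c, Add(3, U)))
Function('O')(x, v) = Add(3, Mul(-1, Pow(Add(16, v), -1), Add(-60, x))) (Function('O')(x, v) = Add(3, Mul(-1, Mul(Add(x, -60), Pow(Add(v, 16), -1)))) = Add(3, Mul(-1, Mul(Add(-60, x), Pow(Add(16, v), -1)))) = Add(3, Mul(-1, Mul(Pow(Add(16, v), -1), Add(-60, x)))) = Add(3, Mul(-1, Pow(Add(16, v), -1), Add(-60, x))))
Pow(Add(Function('Z')(54), Function('O')(39, Function('P')(3, 2))), Rational(1, 2)) = Pow(Add(54, Mul(Pow(Add(16, Mul(2, 2, Add(3, 3))), -1), Add(108, Mul(-1, 39), Mul(3, Mul(2, 2, Add(3, 3)))))), Rational(1, 2)) = Pow(Add(54, Mul(Pow(Add(16, Mul(2, 2, 6)), -1), Add(108, -39, Mul(3, Mul(2, 2, 6))))), Rational(1, 2)) = Pow(Add(54, Mul(Pow(Add(16, 24), -1), Add(108, -39, Mul(3, 24)))), Rational(1, 2)) = Pow(Add(54, Mul(Pow(40, -1), Add(108, -39, 72))), Rational(1, 2)) = Pow(Add(54, Mul(Rational(1, 40), 141)), Rational(1, 2)) = Pow(Add(54, Rational(141, 40)), Rational(1, 2)) = Pow(Rational(2301, 40), Rational(1, 2)) = Mul(Rational(1, 20), Pow(23010, Rational(1, 2)))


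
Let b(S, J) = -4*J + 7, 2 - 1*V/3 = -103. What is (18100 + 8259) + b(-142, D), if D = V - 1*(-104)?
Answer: 24690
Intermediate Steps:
V = 315 (V = 6 - 3*(-103) = 6 + 309 = 315)
D = 419 (D = 315 - 1*(-104) = 315 + 104 = 419)
b(S, J) = 7 - 4*J
(18100 + 8259) + b(-142, D) = (18100 + 8259) + (7 - 4*419) = 26359 + (7 - 1676) = 26359 - 1669 = 24690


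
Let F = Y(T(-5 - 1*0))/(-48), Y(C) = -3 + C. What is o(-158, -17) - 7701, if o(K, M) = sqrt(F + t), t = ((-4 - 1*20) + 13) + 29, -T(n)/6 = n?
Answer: -7701 + 3*sqrt(31)/4 ≈ -7696.8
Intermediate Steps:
T(n) = -6*n
F = -9/16 (F = (-3 - 6*(-5 - 1*0))/(-48) = (-3 - 6*(-5 + 0))*(-1/48) = (-3 - 6*(-5))*(-1/48) = (-3 + 30)*(-1/48) = 27*(-1/48) = -9/16 ≈ -0.56250)
t = 18 (t = ((-4 - 20) + 13) + 29 = (-24 + 13) + 29 = -11 + 29 = 18)
o(K, M) = 3*sqrt(31)/4 (o(K, M) = sqrt(-9/16 + 18) = sqrt(279/16) = 3*sqrt(31)/4)
o(-158, -17) - 7701 = 3*sqrt(31)/4 - 7701 = -7701 + 3*sqrt(31)/4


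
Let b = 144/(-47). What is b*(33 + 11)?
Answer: -6336/47 ≈ -134.81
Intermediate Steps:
b = -144/47 (b = 144*(-1/47) = -144/47 ≈ -3.0638)
b*(33 + 11) = -144*(33 + 11)/47 = -144/47*44 = -6336/47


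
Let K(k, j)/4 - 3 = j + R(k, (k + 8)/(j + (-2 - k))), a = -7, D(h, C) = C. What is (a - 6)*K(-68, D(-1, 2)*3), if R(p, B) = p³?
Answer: 16349996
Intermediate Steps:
K(k, j) = 12 + 4*j + 4*k³ (K(k, j) = 12 + 4*(j + k³) = 12 + (4*j + 4*k³) = 12 + 4*j + 4*k³)
(a - 6)*K(-68, D(-1, 2)*3) = (-7 - 6)*(12 + 4*(2*3) + 4*(-68)³) = -13*(12 + 4*6 + 4*(-314432)) = -13*(12 + 24 - 1257728) = -13*(-1257692) = 16349996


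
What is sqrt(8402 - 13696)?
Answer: I*sqrt(5294) ≈ 72.76*I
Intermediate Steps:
sqrt(8402 - 13696) = sqrt(-5294) = I*sqrt(5294)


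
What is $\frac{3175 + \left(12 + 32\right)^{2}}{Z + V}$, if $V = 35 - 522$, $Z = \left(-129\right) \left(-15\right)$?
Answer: $\frac{5111}{1448} \approx 3.5297$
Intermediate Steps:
$Z = 1935$
$V = -487$ ($V = 35 - 522 = -487$)
$\frac{3175 + \left(12 + 32\right)^{2}}{Z + V} = \frac{3175 + \left(12 + 32\right)^{2}}{1935 - 487} = \frac{3175 + 44^{2}}{1448} = \left(3175 + 1936\right) \frac{1}{1448} = 5111 \cdot \frac{1}{1448} = \frac{5111}{1448}$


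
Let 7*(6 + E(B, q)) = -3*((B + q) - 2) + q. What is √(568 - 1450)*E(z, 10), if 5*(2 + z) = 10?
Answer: -168*I*√2 ≈ -237.59*I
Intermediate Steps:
z = 0 (z = -2 + (⅕)*10 = -2 + 2 = 0)
E(B, q) = -36/7 - 3*B/7 - 2*q/7 (E(B, q) = -6 + (-3*((B + q) - 2) + q)/7 = -6 + (-3*(-2 + B + q) + q)/7 = -6 + ((6 - 3*B - 3*q) + q)/7 = -6 + (6 - 3*B - 2*q)/7 = -6 + (6/7 - 3*B/7 - 2*q/7) = -36/7 - 3*B/7 - 2*q/7)
√(568 - 1450)*E(z, 10) = √(568 - 1450)*(-36/7 - 3/7*0 - 2/7*10) = √(-882)*(-36/7 + 0 - 20/7) = (21*I*√2)*(-8) = -168*I*√2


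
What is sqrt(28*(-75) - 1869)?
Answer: 63*I ≈ 63.0*I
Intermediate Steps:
sqrt(28*(-75) - 1869) = sqrt(-2100 - 1869) = sqrt(-3969) = 63*I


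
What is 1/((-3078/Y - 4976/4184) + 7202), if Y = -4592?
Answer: 1200808/8647596001 ≈ 0.00013886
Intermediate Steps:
1/((-3078/Y - 4976/4184) + 7202) = 1/((-3078/(-4592) - 4976/4184) + 7202) = 1/((-3078*(-1/4592) - 4976*1/4184) + 7202) = 1/((1539/2296 - 622/523) + 7202) = 1/(-623215/1200808 + 7202) = 1/(8647596001/1200808) = 1200808/8647596001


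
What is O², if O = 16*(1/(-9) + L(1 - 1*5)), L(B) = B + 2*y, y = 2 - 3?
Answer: 774400/81 ≈ 9560.5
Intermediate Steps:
y = -1
L(B) = -2 + B (L(B) = B + 2*(-1) = B - 2 = -2 + B)
O = -880/9 (O = 16*(1/(-9) + (-2 + (1 - 1*5))) = 16*(-⅑ + (-2 + (1 - 5))) = 16*(-⅑ + (-2 - 4)) = 16*(-⅑ - 6) = 16*(-55/9) = -880/9 ≈ -97.778)
O² = (-880/9)² = 774400/81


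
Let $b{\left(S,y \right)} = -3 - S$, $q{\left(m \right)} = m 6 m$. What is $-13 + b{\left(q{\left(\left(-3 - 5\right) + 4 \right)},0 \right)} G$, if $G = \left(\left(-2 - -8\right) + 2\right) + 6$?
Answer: $-1399$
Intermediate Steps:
$G = 14$ ($G = \left(\left(-2 + 8\right) + 2\right) + 6 = \left(6 + 2\right) + 6 = 8 + 6 = 14$)
$q{\left(m \right)} = 6 m^{2}$ ($q{\left(m \right)} = 6 m m = 6 m^{2}$)
$-13 + b{\left(q{\left(\left(-3 - 5\right) + 4 \right)},0 \right)} G = -13 + \left(-3 - 6 \left(\left(-3 - 5\right) + 4\right)^{2}\right) 14 = -13 + \left(-3 - 6 \left(-8 + 4\right)^{2}\right) 14 = -13 + \left(-3 - 6 \left(-4\right)^{2}\right) 14 = -13 + \left(-3 - 6 \cdot 16\right) 14 = -13 + \left(-3 - 96\right) 14 = -13 - 1386 = -1399$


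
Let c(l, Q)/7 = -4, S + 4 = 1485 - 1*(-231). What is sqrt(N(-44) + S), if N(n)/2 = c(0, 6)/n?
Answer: 3*sqrt(23034)/11 ≈ 41.392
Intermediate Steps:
S = 1712 (S = -4 + (1485 - 1*(-231)) = -4 + (1485 + 231) = -4 + 1716 = 1712)
c(l, Q) = -28 (c(l, Q) = 7*(-4) = -28)
N(n) = -56/n (N(n) = 2*(-28/n) = -56/n)
sqrt(N(-44) + S) = sqrt(-56/(-44) + 1712) = sqrt(-56*(-1/44) + 1712) = sqrt(14/11 + 1712) = sqrt(18846/11) = 3*sqrt(23034)/11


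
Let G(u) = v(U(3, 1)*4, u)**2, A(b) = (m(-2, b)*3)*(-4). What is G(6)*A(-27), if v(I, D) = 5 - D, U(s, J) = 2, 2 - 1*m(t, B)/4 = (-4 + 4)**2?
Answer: -96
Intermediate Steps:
m(t, B) = 8 (m(t, B) = 8 - 4*(-4 + 4)**2 = 8 - 4*0**2 = 8 - 4*0 = 8 + 0 = 8)
A(b) = -96 (A(b) = (8*3)*(-4) = 24*(-4) = -96)
G(u) = (5 - u)**2
G(6)*A(-27) = (-5 + 6)**2*(-96) = 1**2*(-96) = 1*(-96) = -96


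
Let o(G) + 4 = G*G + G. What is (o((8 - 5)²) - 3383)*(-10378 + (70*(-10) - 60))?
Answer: 36721986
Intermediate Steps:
o(G) = -4 + G + G² (o(G) = -4 + (G*G + G) = -4 + (G² + G) = -4 + (G + G²) = -4 + G + G²)
(o((8 - 5)²) - 3383)*(-10378 + (70*(-10) - 60)) = ((-4 + (8 - 5)² + ((8 - 5)²)²) - 3383)*(-10378 + (70*(-10) - 60)) = ((-4 + 3² + (3²)²) - 3383)*(-10378 + (-700 - 60)) = ((-4 + 9 + 9²) - 3383)*(-10378 - 760) = ((-4 + 9 + 81) - 3383)*(-11138) = (86 - 3383)*(-11138) = -3297*(-11138) = 36721986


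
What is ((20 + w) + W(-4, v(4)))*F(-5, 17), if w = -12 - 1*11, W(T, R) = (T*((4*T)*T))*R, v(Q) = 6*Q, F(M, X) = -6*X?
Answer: 626994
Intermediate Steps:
W(T, R) = 4*R*T³ (W(T, R) = (T*(4*T²))*R = (4*T³)*R = 4*R*T³)
w = -23 (w = -12 - 11 = -23)
((20 + w) + W(-4, v(4)))*F(-5, 17) = ((20 - 23) + 4*(6*4)*(-4)³)*(-6*17) = (-3 + 4*24*(-64))*(-102) = (-3 - 6144)*(-102) = -6147*(-102) = 626994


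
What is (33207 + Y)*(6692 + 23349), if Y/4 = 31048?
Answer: 4728423359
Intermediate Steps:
Y = 124192 (Y = 4*31048 = 124192)
(33207 + Y)*(6692 + 23349) = (33207 + 124192)*(6692 + 23349) = 157399*30041 = 4728423359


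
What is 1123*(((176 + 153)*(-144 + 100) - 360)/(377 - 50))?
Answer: -16660828/327 ≈ -50951.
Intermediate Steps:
1123*(((176 + 153)*(-144 + 100) - 360)/(377 - 50)) = 1123*((329*(-44) - 360)/327) = 1123*((-14476 - 360)*(1/327)) = 1123*(-14836*1/327) = 1123*(-14836/327) = -16660828/327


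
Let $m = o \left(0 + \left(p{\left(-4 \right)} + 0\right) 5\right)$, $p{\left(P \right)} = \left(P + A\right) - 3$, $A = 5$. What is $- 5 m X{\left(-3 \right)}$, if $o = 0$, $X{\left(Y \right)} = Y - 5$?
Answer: $0$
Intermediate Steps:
$X{\left(Y \right)} = -5 + Y$
$p{\left(P \right)} = 2 + P$ ($p{\left(P \right)} = \left(P + 5\right) - 3 = \left(5 + P\right) - 3 = 2 + P$)
$m = 0$ ($m = 0 \left(0 + \left(\left(2 - 4\right) + 0\right) 5\right) = 0 \left(0 + \left(-2 + 0\right) 5\right) = 0 \left(0 - 10\right) = 0 \left(-10\right) = 0$)
$- 5 m X{\left(-3 \right)} = \left(-5\right) 0 \left(-5 - 3\right) = 0 \left(-8\right) = 0$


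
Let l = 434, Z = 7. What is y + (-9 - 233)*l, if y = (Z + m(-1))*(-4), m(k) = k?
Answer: -105052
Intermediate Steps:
y = -24 (y = (7 - 1)*(-4) = 6*(-4) = -24)
y + (-9 - 233)*l = -24 + (-9 - 233)*434 = -24 - 242*434 = -24 - 105028 = -105052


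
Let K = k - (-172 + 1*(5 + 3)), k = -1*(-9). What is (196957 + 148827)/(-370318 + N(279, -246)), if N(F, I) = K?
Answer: -345784/370145 ≈ -0.93419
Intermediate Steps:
k = 9
K = 173 (K = 9 - (-172 + 1*(5 + 3)) = 9 - (-172 + 1*8) = 9 - (-172 + 8) = 9 - 1*(-164) = 9 + 164 = 173)
N(F, I) = 173
(196957 + 148827)/(-370318 + N(279, -246)) = (196957 + 148827)/(-370318 + 173) = 345784/(-370145) = 345784*(-1/370145) = -345784/370145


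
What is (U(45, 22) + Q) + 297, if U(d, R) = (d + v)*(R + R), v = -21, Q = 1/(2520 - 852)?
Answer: 2256805/1668 ≈ 1353.0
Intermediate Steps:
Q = 1/1668 ≈ 0.00059952
U(d, R) = 2*R*(-21 + d) (U(d, R) = (d - 21)*(R + R) = (-21 + d)*(2*R) = 2*R*(-21 + d))
(U(45, 22) + Q) + 297 = (2*22*(-21 + 45) + 1/1668) + 297 = (2*22*24 + 1/1668) + 297 = (1056 + 1/1668) + 297 = 1761409/1668 + 297 = 2256805/1668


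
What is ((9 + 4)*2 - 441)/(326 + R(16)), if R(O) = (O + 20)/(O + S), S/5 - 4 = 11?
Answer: -37765/29702 ≈ -1.2715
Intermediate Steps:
S = 75 (S = 20 + 5*11 = 20 + 55 = 75)
R(O) = (20 + O)/(75 + O) (R(O) = (O + 20)/(O + 75) = (20 + O)/(75 + O))
((9 + 4)*2 - 441)/(326 + R(16)) = ((9 + 4)*2 - 441)/(326 + (20 + 16)/(75 + 16)) = (13*2 - 441)/(326 + 36/91) = (26 - 441)/(326 + (1/91)*36) = -415/(326 + 36/91) = -415/29702/91 = -415*91/29702 = -37765/29702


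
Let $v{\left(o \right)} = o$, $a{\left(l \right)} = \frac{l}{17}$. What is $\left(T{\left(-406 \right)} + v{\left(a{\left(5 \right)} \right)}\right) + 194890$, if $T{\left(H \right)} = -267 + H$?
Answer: $\frac{3301694}{17} \approx 1.9422 \cdot 10^{5}$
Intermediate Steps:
$a{\left(l \right)} = \frac{l}{17}$ ($a{\left(l \right)} = l \frac{1}{17} = \frac{l}{17}$)
$\left(T{\left(-406 \right)} + v{\left(a{\left(5 \right)} \right)}\right) + 194890 = \left(\left(-267 - 406\right) + \frac{1}{17} \cdot 5\right) + 194890 = \left(-673 + \frac{5}{17}\right) + 194890 = - \frac{11436}{17} + 194890 = \frac{3301694}{17}$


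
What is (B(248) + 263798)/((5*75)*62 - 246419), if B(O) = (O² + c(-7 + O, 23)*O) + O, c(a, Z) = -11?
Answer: -322822/223169 ≈ -1.4465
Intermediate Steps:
B(O) = O² - 10*O (B(O) = (O² - 11*O) + O = O² - 10*O)
(B(248) + 263798)/((5*75)*62 - 246419) = (248*(-10 + 248) + 263798)/((5*75)*62 - 246419) = (248*238 + 263798)/(375*62 - 246419) = (59024 + 263798)/(23250 - 246419) = 322822/(-223169) = 322822*(-1/223169) = -322822/223169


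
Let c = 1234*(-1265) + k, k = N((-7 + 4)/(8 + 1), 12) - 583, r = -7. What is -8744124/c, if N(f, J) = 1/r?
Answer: 15302217/2732788 ≈ 5.5995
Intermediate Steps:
N(f, J) = -⅐ (N(f, J) = 1/(-7) = -⅐)
k = -4082/7 (k = -⅐ - 583 = -4082/7 ≈ -583.14)
c = -10931152/7 (c = 1234*(-1265) - 4082/7 = -1561010 - 4082/7 = -10931152/7 ≈ -1.5616e+6)
-8744124/c = -8744124/(-10931152/7) = -8744124*(-7/10931152) = 15302217/2732788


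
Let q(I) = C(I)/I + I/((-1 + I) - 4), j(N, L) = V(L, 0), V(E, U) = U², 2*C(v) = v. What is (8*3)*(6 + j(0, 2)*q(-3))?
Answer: 144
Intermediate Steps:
C(v) = v/2
j(N, L) = 0 (j(N, L) = 0² = 0)
q(I) = ½ + I/(-5 + I) (q(I) = (I/2)/I + I/((-1 + I) - 4) = ½ + I/(-5 + I))
(8*3)*(6 + j(0, 2)*q(-3)) = (8*3)*(6 + 0*((-5 + 3*(-3))/(2*(-5 - 3)))) = 24*(6 + 0*((½)*(-5 - 9)/(-8))) = 24*(6 + 0*((½)*(-⅛)*(-14))) = 24*(6 + 0*(7/8)) = 24*(6 + 0) = 24*6 = 144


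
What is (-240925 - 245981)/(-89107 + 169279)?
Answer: -81151/13362 ≈ -6.0733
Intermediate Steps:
(-240925 - 245981)/(-89107 + 169279) = -486906/80172 = -486906*1/80172 = -81151/13362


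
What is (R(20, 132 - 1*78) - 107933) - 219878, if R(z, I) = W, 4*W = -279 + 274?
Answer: -1311249/4 ≈ -3.2781e+5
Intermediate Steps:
W = -5/4 (W = (-279 + 274)/4 = (1/4)*(-5) = -5/4 ≈ -1.2500)
R(z, I) = -5/4
(R(20, 132 - 1*78) - 107933) - 219878 = (-5/4 - 107933) - 219878 = -431737/4 - 219878 = -1311249/4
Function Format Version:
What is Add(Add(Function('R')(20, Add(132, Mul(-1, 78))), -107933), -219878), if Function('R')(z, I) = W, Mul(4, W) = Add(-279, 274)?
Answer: Rational(-1311249, 4) ≈ -3.2781e+5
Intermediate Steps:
W = Rational(-5, 4) (W = Mul(Rational(1, 4), Add(-279, 274)) = Mul(Rational(1, 4), -5) = Rational(-5, 4) ≈ -1.2500)
Function('R')(z, I) = Rational(-5, 4)
Add(Add(Function('R')(20, Add(132, Mul(-1, 78))), -107933), -219878) = Add(Add(Rational(-5, 4), -107933), -219878) = Add(Rational(-431737, 4), -219878) = Rational(-1311249, 4)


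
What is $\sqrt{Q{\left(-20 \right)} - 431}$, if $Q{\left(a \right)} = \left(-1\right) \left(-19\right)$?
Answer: $2 i \sqrt{103} \approx 20.298 i$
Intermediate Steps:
$Q{\left(a \right)} = 19$
$\sqrt{Q{\left(-20 \right)} - 431} = \sqrt{19 - 431} = \sqrt{-412} = 2 i \sqrt{103}$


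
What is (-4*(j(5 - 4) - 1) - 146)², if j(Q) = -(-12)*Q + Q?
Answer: 37636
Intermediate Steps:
j(Q) = 13*Q (j(Q) = 12*Q + Q = 13*Q)
(-4*(j(5 - 4) - 1) - 146)² = (-4*(13*(5 - 4) - 1) - 146)² = (-4*(13*1 - 1) - 146)² = (-4*(13 - 1) - 146)² = (-4*12 - 146)² = (-48 - 146)² = (-194)² = 37636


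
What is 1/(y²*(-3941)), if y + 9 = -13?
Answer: -1/1907444 ≈ -5.2426e-7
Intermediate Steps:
y = -22 (y = -9 - 13 = -22)
1/(y²*(-3941)) = 1/((-22)²*(-3941)) = -1/3941/484 = (1/484)*(-1/3941) = -1/1907444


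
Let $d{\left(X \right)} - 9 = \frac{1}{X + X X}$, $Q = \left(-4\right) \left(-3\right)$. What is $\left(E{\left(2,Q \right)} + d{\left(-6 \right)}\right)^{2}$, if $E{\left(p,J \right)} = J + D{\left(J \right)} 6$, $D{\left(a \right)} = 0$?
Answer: $\frac{398161}{900} \approx 442.4$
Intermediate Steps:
$Q = 12$
$d{\left(X \right)} = 9 + \frac{1}{X + X^{2}}$ ($d{\left(X \right)} = 9 + \frac{1}{X + X X} = 9 + \frac{1}{X + X^{2}}$)
$E{\left(p,J \right)} = J$ ($E{\left(p,J \right)} = J + 0 \cdot 6 = J + 0 = J$)
$\left(E{\left(2,Q \right)} + d{\left(-6 \right)}\right)^{2} = \left(12 + \frac{1 + 9 \left(-6\right) + 9 \left(-6\right)^{2}}{\left(-6\right) \left(1 - 6\right)}\right)^{2} = \left(12 - \frac{1 - 54 + 9 \cdot 36}{6 \left(-5\right)}\right)^{2} = \left(12 - - \frac{1 - 54 + 324}{30}\right)^{2} = \left(12 - \left(- \frac{1}{30}\right) 271\right)^{2} = \left(12 + \frac{271}{30}\right)^{2} = \left(\frac{631}{30}\right)^{2} = \frac{398161}{900}$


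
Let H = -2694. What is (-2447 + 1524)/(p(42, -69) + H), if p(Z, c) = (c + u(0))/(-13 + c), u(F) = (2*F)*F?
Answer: 75686/220839 ≈ 0.34272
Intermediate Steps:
u(F) = 2*F**2
p(Z, c) = c/(-13 + c) (p(Z, c) = (c + 2*0**2)/(-13 + c) = (c + 2*0)/(-13 + c) = (c + 0)/(-13 + c) = c/(-13 + c))
(-2447 + 1524)/(p(42, -69) + H) = (-2447 + 1524)/(-69/(-13 - 69) - 2694) = -923/(-69/(-82) - 2694) = -923/(-69*(-1/82) - 2694) = -923/(69/82 - 2694) = -923/(-220839/82) = -923*(-82/220839) = 75686/220839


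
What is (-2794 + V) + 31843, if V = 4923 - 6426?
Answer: 27546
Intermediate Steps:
V = -1503
(-2794 + V) + 31843 = (-2794 - 1503) + 31843 = -4297 + 31843 = 27546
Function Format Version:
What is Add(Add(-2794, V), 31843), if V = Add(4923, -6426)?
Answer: 27546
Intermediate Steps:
V = -1503
Add(Add(-2794, V), 31843) = Add(Add(-2794, -1503), 31843) = Add(-4297, 31843) = 27546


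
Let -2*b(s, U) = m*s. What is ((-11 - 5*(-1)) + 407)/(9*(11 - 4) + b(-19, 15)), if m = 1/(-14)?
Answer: 11228/1745 ≈ 6.4344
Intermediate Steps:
m = -1/14 ≈ -0.071429
b(s, U) = s/28 (b(s, U) = -(-1)*s/28 = s/28)
((-11 - 5*(-1)) + 407)/(9*(11 - 4) + b(-19, 15)) = ((-11 - 5*(-1)) + 407)/(9*(11 - 4) + (1/28)*(-19)) = ((-11 + 5) + 407)/(9*7 - 19/28) = (-6 + 407)/(63 - 19/28) = 401/(1745/28) = 401*(28/1745) = 11228/1745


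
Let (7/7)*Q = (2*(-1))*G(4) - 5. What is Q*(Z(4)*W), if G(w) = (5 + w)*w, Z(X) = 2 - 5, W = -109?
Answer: -25179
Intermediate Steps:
Z(X) = -3
G(w) = w*(5 + w)
Q = -77 (Q = (2*(-1))*(4*(5 + 4)) - 5 = -8*9 - 5 = -2*36 - 5 = -72 - 5 = -77)
Q*(Z(4)*W) = -(-231)*(-109) = -77*327 = -25179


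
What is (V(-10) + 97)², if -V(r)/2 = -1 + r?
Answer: 14161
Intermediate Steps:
V(r) = 2 - 2*r (V(r) = -2*(-1 + r) = 2 - 2*r)
(V(-10) + 97)² = ((2 - 2*(-10)) + 97)² = ((2 + 20) + 97)² = (22 + 97)² = 119² = 14161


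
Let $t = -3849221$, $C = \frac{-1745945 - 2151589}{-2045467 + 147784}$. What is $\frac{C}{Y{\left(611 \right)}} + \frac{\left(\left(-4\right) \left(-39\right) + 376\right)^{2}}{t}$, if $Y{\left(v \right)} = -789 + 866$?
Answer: $- \frac{8784482483390}{187484765543537} \approx -0.046854$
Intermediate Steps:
$C = \frac{1299178}{632561}$ ($C = - \frac{3897534}{-1897683} = \left(-3897534\right) \left(- \frac{1}{1897683}\right) = \frac{1299178}{632561} \approx 2.0538$)
$Y{\left(v \right)} = 77$
$\frac{C}{Y{\left(611 \right)}} + \frac{\left(\left(-4\right) \left(-39\right) + 376\right)^{2}}{t} = \frac{1299178}{632561 \cdot 77} + \frac{\left(\left(-4\right) \left(-39\right) + 376\right)^{2}}{-3849221} = \frac{1299178}{632561} \cdot \frac{1}{77} + \left(156 + 376\right)^{2} \left(- \frac{1}{3849221}\right) = \frac{1299178}{48707197} + 532^{2} \left(- \frac{1}{3849221}\right) = \frac{1299178}{48707197} + 283024 \left(- \frac{1}{3849221}\right) = \frac{1299178}{48707197} - \frac{283024}{3849221} = - \frac{8784482483390}{187484765543537}$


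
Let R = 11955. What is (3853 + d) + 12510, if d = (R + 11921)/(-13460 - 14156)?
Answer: 112964183/6904 ≈ 16362.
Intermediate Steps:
d = -5969/6904 (d = (11955 + 11921)/(-13460 - 14156) = 23876/(-27616) = 23876*(-1/27616) = -5969/6904 ≈ -0.86457)
(3853 + d) + 12510 = (3853 - 5969/6904) + 12510 = 26595143/6904 + 12510 = 112964183/6904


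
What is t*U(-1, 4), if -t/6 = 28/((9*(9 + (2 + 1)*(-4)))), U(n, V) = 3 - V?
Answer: -56/9 ≈ -6.2222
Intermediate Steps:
t = 56/9 (t = -168/(9*(9 + (2 + 1)*(-4))) = -168/(9*(9 + 3*(-4))) = -168/(9*(9 - 12)) = -168/(9*(-3)) = -168/(-27) = -168*(-1)/27 = -6*(-28/27) = 56/9 ≈ 6.2222)
t*U(-1, 4) = 56*(3 - 1*4)/9 = 56*(3 - 4)/9 = (56/9)*(-1) = -56/9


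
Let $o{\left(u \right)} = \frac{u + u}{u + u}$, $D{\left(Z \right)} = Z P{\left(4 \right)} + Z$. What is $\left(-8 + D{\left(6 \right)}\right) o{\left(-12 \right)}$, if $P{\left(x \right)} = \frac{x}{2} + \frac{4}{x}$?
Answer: $16$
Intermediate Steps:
$P{\left(x \right)} = \frac{x}{2} + \frac{4}{x}$ ($P{\left(x \right)} = x \frac{1}{2} + \frac{4}{x} = \frac{x}{2} + \frac{4}{x}$)
$D{\left(Z \right)} = 4 Z$ ($D{\left(Z \right)} = Z \left(\frac{1}{2} \cdot 4 + \frac{4}{4}\right) + Z = Z \left(2 + 4 \cdot \frac{1}{4}\right) + Z = Z \left(2 + 1\right) + Z = Z 3 + Z = 3 Z + Z = 4 Z$)
$o{\left(u \right)} = 1$ ($o{\left(u \right)} = \frac{2 u}{2 u} = 2 u \frac{1}{2 u} = 1$)
$\left(-8 + D{\left(6 \right)}\right) o{\left(-12 \right)} = \left(-8 + 4 \cdot 6\right) 1 = \left(-8 + 24\right) 1 = 16 \cdot 1 = 16$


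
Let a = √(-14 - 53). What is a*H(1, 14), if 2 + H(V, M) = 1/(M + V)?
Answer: -29*I*√67/15 ≈ -15.825*I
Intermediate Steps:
H(V, M) = -2 + 1/(M + V)
a = I*√67 (a = √(-67) = I*√67 ≈ 8.1853*I)
a*H(1, 14) = (I*√67)*((1 - 2*14 - 2*1)/(14 + 1)) = (I*√67)*((1 - 28 - 2)/15) = (I*√67)*((1/15)*(-29)) = (I*√67)*(-29/15) = -29*I*√67/15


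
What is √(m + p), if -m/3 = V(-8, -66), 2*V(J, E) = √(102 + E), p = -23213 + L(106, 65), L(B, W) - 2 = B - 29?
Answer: I*√23143 ≈ 152.13*I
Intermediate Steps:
L(B, W) = -27 + B (L(B, W) = 2 + (B - 29) = 2 + (-29 + B) = -27 + B)
p = -23134 (p = -23213 + (-27 + 106) = -23213 + 79 = -23134)
V(J, E) = √(102 + E)/2
m = -9 (m = -3*√(102 - 66)/2 = -3*√36/2 = -3*6/2 = -3*3 = -9)
√(m + p) = √(-9 - 23134) = √(-23143) = I*√23143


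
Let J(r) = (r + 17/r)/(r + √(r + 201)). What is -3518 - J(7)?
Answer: -186432/53 - 88*√13/371 ≈ -3518.4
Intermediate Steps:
J(r) = (r + 17/r)/(r + √(201 + r))
-3518 - J(7) = -3518 - (17 + 7²)/(7*(7 + √(201 + 7))) = -3518 - (17 + 49)/(7*(7 + √208)) = -3518 - 66/(7*(7 + 4*√13))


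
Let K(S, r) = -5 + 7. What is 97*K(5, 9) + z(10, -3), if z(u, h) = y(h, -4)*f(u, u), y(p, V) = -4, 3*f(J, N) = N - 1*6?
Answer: 566/3 ≈ 188.67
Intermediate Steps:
f(J, N) = -2 + N/3 (f(J, N) = (N - 1*6)/3 = (N - 6)/3 = (-6 + N)/3 = -2 + N/3)
K(S, r) = 2
z(u, h) = 8 - 4*u/3 (z(u, h) = -4*(-2 + u/3) = 8 - 4*u/3)
97*K(5, 9) + z(10, -3) = 97*2 + (8 - 4/3*10) = 194 + (8 - 40/3) = 194 - 16/3 = 566/3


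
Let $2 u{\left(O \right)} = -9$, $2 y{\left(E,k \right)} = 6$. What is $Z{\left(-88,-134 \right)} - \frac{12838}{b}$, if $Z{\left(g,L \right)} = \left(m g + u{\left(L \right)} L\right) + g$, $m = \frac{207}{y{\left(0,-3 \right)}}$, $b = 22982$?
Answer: $- \frac{63861906}{11491} \approx -5557.6$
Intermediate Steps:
$y{\left(E,k \right)} = 3$ ($y{\left(E,k \right)} = \frac{1}{2} \cdot 6 = 3$)
$u{\left(O \right)} = - \frac{9}{2}$ ($u{\left(O \right)} = \frac{1}{2} \left(-9\right) = - \frac{9}{2}$)
$m = 69$ ($m = \frac{207}{3} = 207 \cdot \frac{1}{3} = 69$)
$Z{\left(g,L \right)} = 70 g - \frac{9 L}{2}$ ($Z{\left(g,L \right)} = \left(69 g - \frac{9 L}{2}\right) + g = 70 g - \frac{9 L}{2}$)
$Z{\left(-88,-134 \right)} - \frac{12838}{b} = \left(70 \left(-88\right) - -603\right) - \frac{12838}{22982} = \left(-6160 + 603\right) - 12838 \cdot \frac{1}{22982} = -5557 - \frac{6419}{11491} = - \frac{63861906}{11491}$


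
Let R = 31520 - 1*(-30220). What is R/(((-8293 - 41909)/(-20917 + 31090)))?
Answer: -34893390/2789 ≈ -12511.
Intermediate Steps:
R = 61740 (R = 31520 + 30220 = 61740)
R/(((-8293 - 41909)/(-20917 + 31090))) = 61740/(((-8293 - 41909)/(-20917 + 31090))) = 61740/((-50202/10173)) = 61740/((-50202*1/10173)) = 61740/(-16734/3391) = 61740*(-3391/16734) = -34893390/2789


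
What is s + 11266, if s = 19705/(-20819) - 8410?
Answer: 59439359/20819 ≈ 2855.1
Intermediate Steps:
s = -175107495/20819 (s = 19705*(-1/20819) - 8410 = -19705/20819 - 8410 = -175107495/20819 ≈ -8411.0)
s + 11266 = -175107495/20819 + 11266 = 59439359/20819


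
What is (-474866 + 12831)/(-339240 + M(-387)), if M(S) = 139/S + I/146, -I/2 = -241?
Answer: 2610590157/1916757224 ≈ 1.3620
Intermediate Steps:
I = 482 (I = -2*(-241) = 482)
M(S) = 241/73 + 139/S (M(S) = 139/S + 482/146 = 139/S + 482*(1/146) = 139/S + 241/73 = 241/73 + 139/S)
(-474866 + 12831)/(-339240 + M(-387)) = (-474866 + 12831)/(-339240 + (241/73 + 139/(-387))) = -462035/(-339240 + (241/73 + 139*(-1/387))) = -462035/(-339240 + (241/73 - 139/387)) = -462035/(-339240 + 83120/28251) = -462035/(-9583786120/28251) = -462035*(-28251/9583786120) = 2610590157/1916757224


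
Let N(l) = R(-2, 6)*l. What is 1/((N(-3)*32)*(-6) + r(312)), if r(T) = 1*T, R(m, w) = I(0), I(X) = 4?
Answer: 1/2616 ≈ 0.00038226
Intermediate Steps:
R(m, w) = 4
N(l) = 4*l
r(T) = T
1/((N(-3)*32)*(-6) + r(312)) = 1/(((4*(-3))*32)*(-6) + 312) = 1/(-12*32*(-6) + 312) = 1/(-384*(-6) + 312) = 1/(2304 + 312) = 1/2616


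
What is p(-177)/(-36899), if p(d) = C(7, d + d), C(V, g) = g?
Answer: 354/36899 ≈ 0.0095938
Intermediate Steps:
p(d) = 2*d (p(d) = d + d = 2*d)
p(-177)/(-36899) = (2*(-177))/(-36899) = -354*(-1/36899) = 354/36899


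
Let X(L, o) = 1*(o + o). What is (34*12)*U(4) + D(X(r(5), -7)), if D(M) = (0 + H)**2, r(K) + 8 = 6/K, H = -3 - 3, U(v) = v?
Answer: 1668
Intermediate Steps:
H = -6
r(K) = -8 + 6/K
X(L, o) = 2*o (X(L, o) = 1*(2*o) = 2*o)
D(M) = 36 (D(M) = (0 - 6)**2 = (-6)**2 = 36)
(34*12)*U(4) + D(X(r(5), -7)) = (34*12)*4 + 36 = 408*4 + 36 = 1632 + 36 = 1668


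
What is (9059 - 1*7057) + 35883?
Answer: 37885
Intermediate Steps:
(9059 - 1*7057) + 35883 = (9059 - 7057) + 35883 = 2002 + 35883 = 37885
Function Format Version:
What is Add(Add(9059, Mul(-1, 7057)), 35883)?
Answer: 37885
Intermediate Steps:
Add(Add(9059, Mul(-1, 7057)), 35883) = Add(Add(9059, -7057), 35883) = Add(2002, 35883) = 37885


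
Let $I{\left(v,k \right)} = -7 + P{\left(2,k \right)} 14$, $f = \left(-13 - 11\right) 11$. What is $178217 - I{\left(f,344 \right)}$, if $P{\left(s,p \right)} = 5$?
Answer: $178154$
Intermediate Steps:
$f = -264$ ($f = \left(-13 - 11\right) 11 = \left(-24\right) 11 = -264$)
$I{\left(v,k \right)} = 63$ ($I{\left(v,k \right)} = -7 + 5 \cdot 14 = -7 + 70 = 63$)
$178217 - I{\left(f,344 \right)} = 178217 - 63 = 178154$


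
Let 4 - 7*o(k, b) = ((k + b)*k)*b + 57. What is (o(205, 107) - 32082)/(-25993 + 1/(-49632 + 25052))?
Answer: 173739969260/4472355587 ≈ 38.848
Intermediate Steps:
o(k, b) = -53/7 - b*k*(b + k)/7 (o(k, b) = 4/7 - (((k + b)*k)*b + 57)/7 = 4/7 - (((b + k)*k)*b + 57)/7 = 4/7 - ((k*(b + k))*b + 57)/7 = 4/7 - (b*k*(b + k) + 57)/7 = 4/7 - (57 + b*k*(b + k))/7 = 4/7 + (-57/7 - b*k*(b + k)/7) = -53/7 - b*k*(b + k)/7)
(o(205, 107) - 32082)/(-25993 + 1/(-49632 + 25052)) = ((-53/7 - ⅐*107*205² - ⅐*205*107²) - 32082)/(-25993 + 1/(-49632 + 25052)) = ((-53/7 - ⅐*107*42025 - ⅐*205*11449) - 32082)/(-25993 + 1/(-24580)) = ((-53/7 - 4496675/7 - 2347045/7) - 32082)/(-25993 - 1/24580) = (-6843773/7 - 32082)/(-638907941/24580) = -7068347/7*(-24580/638907941) = 173739969260/4472355587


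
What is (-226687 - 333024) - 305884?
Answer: -865595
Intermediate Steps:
(-226687 - 333024) - 305884 = -559711 - 305884 = -865595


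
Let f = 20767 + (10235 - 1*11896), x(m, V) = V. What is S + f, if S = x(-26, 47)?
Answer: 19153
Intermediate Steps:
S = 47
f = 19106 (f = 20767 + (10235 - 11896) = 20767 - 1661 = 19106)
S + f = 47 + 19106 = 19153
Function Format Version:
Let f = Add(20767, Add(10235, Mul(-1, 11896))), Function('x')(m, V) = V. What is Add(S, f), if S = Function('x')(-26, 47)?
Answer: 19153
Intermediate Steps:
S = 47
f = 19106 (f = Add(20767, Add(10235, -11896)) = Add(20767, -1661) = 19106)
Add(S, f) = Add(47, 19106) = 19153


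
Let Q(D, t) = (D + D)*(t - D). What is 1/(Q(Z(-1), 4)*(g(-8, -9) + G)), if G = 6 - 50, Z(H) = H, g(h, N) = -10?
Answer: 1/540 ≈ 0.0018519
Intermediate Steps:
Q(D, t) = 2*D*(t - D) (Q(D, t) = (2*D)*(t - D) = 2*D*(t - D))
G = -44
1/(Q(Z(-1), 4)*(g(-8, -9) + G)) = 1/((2*(-1)*(4 - 1*(-1)))*(-10 - 44)) = 1/((2*(-1)*(4 + 1))*(-54)) = 1/((2*(-1)*5)*(-54)) = 1/(-10*(-54)) = 1/540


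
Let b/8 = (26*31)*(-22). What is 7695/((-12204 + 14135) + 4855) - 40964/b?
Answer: 133019/93496 ≈ 1.4227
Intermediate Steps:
b = -141856 (b = 8*((26*31)*(-22)) = 8*(806*(-22)) = 8*(-17732) = -141856)
7695/((-12204 + 14135) + 4855) - 40964/b = 7695/((-12204 + 14135) + 4855) - 40964/(-141856) = 7695/(1931 + 4855) - 40964*(-1/141856) = 7695/6786 + 931/3224 = 7695*(1/6786) + 931/3224 = 855/754 + 931/3224 = 133019/93496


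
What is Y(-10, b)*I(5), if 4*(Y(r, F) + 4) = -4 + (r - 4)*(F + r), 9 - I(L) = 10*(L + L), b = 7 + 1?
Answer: -182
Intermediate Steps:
b = 8
I(L) = 9 - 20*L (I(L) = 9 - 10*(L + L) = 9 - 10*2*L = 9 - 20*L)
Y(r, F) = -5 + (-4 + r)*(F + r)/4 (Y(r, F) = -4 + (-4 + (r - 4)*(F + r))/4 = -4 + (-4 + (-4 + r)*(F + r))/4 = -4 + (-1 + (-4 + r)*(F + r)/4) = -5 + (-4 + r)*(F + r)/4)
Y(-10, b)*I(5) = (-5 - 1*8 - 1*(-10) + (1/4)*(-10)**2 + (1/4)*8*(-10))*(9 - 20*5) = (-5 - 8 + 10 + (1/4)*100 - 20)*(9 - 100) = (-5 - 8 + 10 + 25 - 20)*(-91) = 2*(-91) = -182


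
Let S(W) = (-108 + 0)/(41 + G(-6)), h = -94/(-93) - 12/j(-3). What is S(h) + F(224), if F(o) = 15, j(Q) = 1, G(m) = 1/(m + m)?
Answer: 6069/491 ≈ 12.360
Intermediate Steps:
G(m) = 1/(2*m)
h = -1022/93 (h = -94/(-93) - 12/1 = -94*(-1/93) - 12*1 = 94/93 - 12 = -1022/93 ≈ -10.989)
S(W) = -1296/491 (S(W) = (-108 + 0)/(41 + (½)/(-6)) = -108/(41 + (½)*(-⅙)) = -108/(41 - 1/12) = -108/491/12 = -108*12/491 = -1296/491)
S(h) + F(224) = -1296/491 + 15 = 6069/491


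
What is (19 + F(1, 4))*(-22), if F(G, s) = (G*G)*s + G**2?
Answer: -528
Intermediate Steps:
F(G, s) = G**2 + s*G**2 (F(G, s) = G**2*s + G**2 = s*G**2 + G**2 = G**2 + s*G**2)
(19 + F(1, 4))*(-22) = (19 + 1**2*(1 + 4))*(-22) = (19 + 1*5)*(-22) = (19 + 5)*(-22) = 24*(-22) = -528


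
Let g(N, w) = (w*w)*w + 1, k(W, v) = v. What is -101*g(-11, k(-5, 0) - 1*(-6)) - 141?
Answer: -22058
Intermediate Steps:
g(N, w) = 1 + w³ (g(N, w) = w²*w + 1 = w³ + 1 = 1 + w³)
-101*g(-11, k(-5, 0) - 1*(-6)) - 141 = -101*(1 + (0 - 1*(-6))³) - 141 = -101*(1 + (0 + 6)³) - 141 = -101*(1 + 6³) - 141 = -101*(1 + 216) - 141 = -101*217 - 141 = -21917 - 141 = -22058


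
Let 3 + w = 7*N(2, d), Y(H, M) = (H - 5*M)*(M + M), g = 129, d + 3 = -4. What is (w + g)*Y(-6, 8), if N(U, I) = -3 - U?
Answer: -66976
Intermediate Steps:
d = -7 (d = -3 - 4 = -7)
Y(H, M) = 2*M*(H - 5*M) (Y(H, M) = (H - 5*M)*(2*M) = 2*M*(H - 5*M))
w = -38 (w = -3 + 7*(-3 - 1*2) = -3 + 7*(-3 - 2) = -3 + 7*(-5) = -3 - 35 = -38)
(w + g)*Y(-6, 8) = (-38 + 129)*(2*8*(-6 - 5*8)) = 91*(2*8*(-6 - 40)) = 91*(2*8*(-46)) = 91*(-736) = -66976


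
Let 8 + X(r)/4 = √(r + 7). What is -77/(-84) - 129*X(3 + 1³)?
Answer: 49547/12 - 516*√11 ≈ 2417.5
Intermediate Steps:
X(r) = -32 + 4*√(7 + r) (X(r) = -32 + 4*√(r + 7) = -32 + 4*√(7 + r))
-77/(-84) - 129*X(3 + 1³) = -77/(-84) - 129*(-32 + 4*√(7 + (3 + 1³))) = -77*(-1/84) - 129*(-32 + 4*√(7 + (3 + 1))) = 11/12 - 129*(-32 + 4*√(7 + 4)) = 11/12 - 129*(-32 + 4*√11) = 11/12 + (4128 - 516*√11) = 49547/12 - 516*√11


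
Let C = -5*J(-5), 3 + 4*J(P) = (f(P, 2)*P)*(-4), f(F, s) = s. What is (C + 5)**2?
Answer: 27225/16 ≈ 1701.6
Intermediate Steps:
J(P) = -3/4 - 2*P (J(P) = -3/4 + ((2*P)*(-4))/4 = -3/4 + (-8*P)/4 = -3/4 - 2*P)
C = -185/4 (C = -5*(-3/4 - 2*(-5)) = -5*(-3/4 + 10) = -5*37/4 = -185/4 ≈ -46.250)
(C + 5)**2 = (-185/4 + 5)**2 = (-165/4)**2 = 27225/16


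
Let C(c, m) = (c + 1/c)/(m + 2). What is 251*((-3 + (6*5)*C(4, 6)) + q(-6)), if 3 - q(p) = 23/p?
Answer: 238199/48 ≈ 4962.5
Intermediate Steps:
C(c, m) = (c + 1/c)/(2 + m)
q(p) = 3 - 23/p
251*((-3 + (6*5)*C(4, 6)) + q(-6)) = 251*((-3 + (6*5)*((1 + 4²)/(4*(2 + 6)))) + (3 - 23/(-6))) = 251*((-3 + 30*((¼)*(1 + 16)/8)) + (3 - 23*(-⅙))) = 251*((-3 + 30*((¼)*(⅛)*17)) + (3 + 23/6)) = 251*((-3 + 30*(17/32)) + 41/6) = 251*((-3 + 255/16) + 41/6) = 251*(207/16 + 41/6) = 251*(949/48) = 238199/48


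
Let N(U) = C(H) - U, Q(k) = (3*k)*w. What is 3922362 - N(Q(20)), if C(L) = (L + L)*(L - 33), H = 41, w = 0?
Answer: 3921706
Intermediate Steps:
Q(k) = 0 (Q(k) = (3*k)*0 = 0)
C(L) = 2*L*(-33 + L) (C(L) = (2*L)*(-33 + L) = 2*L*(-33 + L))
N(U) = 656 - U (N(U) = 2*41*(-33 + 41) - U = 2*41*8 - U = 656 - U)
3922362 - N(Q(20)) = 3922362 - (656 - 1*0) = 3922362 - (656 + 0) = 3922362 - 1*656 = 3922362 - 656 = 3921706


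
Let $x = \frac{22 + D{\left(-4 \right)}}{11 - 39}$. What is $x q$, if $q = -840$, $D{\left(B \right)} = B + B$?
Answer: $420$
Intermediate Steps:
$D{\left(B \right)} = 2 B$
$x = - \frac{1}{2}$ ($x = \frac{22 + 2 \left(-4\right)}{11 - 39} = \frac{22 - 8}{-28} = 14 \left(- \frac{1}{28}\right) = - \frac{1}{2} \approx -0.5$)
$x q = \left(- \frac{1}{2}\right) \left(-840\right) = 420$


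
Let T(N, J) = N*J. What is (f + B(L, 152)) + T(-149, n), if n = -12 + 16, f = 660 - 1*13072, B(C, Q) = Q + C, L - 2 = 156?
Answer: -12698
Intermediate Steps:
L = 158 (L = 2 + 156 = 158)
B(C, Q) = C + Q
f = -12412 (f = 660 - 13072 = -12412)
n = 4
T(N, J) = J*N
(f + B(L, 152)) + T(-149, n) = (-12412 + (158 + 152)) + 4*(-149) = (-12412 + 310) - 596 = -12102 - 596 = -12698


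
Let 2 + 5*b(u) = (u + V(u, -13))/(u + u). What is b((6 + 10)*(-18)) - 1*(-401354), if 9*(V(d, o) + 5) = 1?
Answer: 2600771987/6480 ≈ 4.0135e+5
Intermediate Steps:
V(d, o) = -44/9 (V(d, o) = -5 + (1/9)*1 = -5 + 1/9 = -44/9)
b(u) = -2/5 + (-44/9 + u)/(10*u) (b(u) = -2/5 + ((u - 44/9)/(u + u))/5 = -2/5 + ((-44/9 + u)/((2*u)))/5 = -2/5 + ((-44/9 + u)*(1/(2*u)))/5 = -2/5 + ((-44/9 + u)/(2*u))/5 = -2/5 + (-44/9 + u)/(10*u))
b((6 + 10)*(-18)) - 1*(-401354) = (-44 - 27*(6 + 10)*(-18))/(90*(((6 + 10)*(-18)))) - 1*(-401354) = (-44 - 432*(-18))/(90*((16*(-18)))) + 401354 = (1/90)*(-44 - 27*(-288))/(-288) + 401354 = (1/90)*(-1/288)*(-44 + 7776) + 401354 = (1/90)*(-1/288)*7732 + 401354 = -1933/6480 + 401354 = 2600771987/6480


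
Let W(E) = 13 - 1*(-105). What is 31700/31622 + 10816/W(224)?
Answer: 86441038/932849 ≈ 92.663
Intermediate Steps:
W(E) = 118 (W(E) = 13 + 105 = 118)
31700/31622 + 10816/W(224) = 31700/31622 + 10816/118 = 31700*(1/31622) + 10816*(1/118) = 15850/15811 + 5408/59 = 86441038/932849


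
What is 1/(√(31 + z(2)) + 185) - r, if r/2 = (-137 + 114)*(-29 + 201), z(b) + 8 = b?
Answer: 1503281/190 ≈ 7912.0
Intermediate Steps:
z(b) = -8 + b
r = -7912 (r = 2*((-137 + 114)*(-29 + 201)) = 2*(-23*172) = 2*(-3956) = -7912)
1/(√(31 + z(2)) + 185) - r = 1/(√(31 + (-8 + 2)) + 185) - 1*(-7912) = 1/(√(31 - 6) + 185) + 7912 = 1/(√25 + 185) + 7912 = 1/(5 + 185) + 7912 = 1/190 + 7912 = 1503281/190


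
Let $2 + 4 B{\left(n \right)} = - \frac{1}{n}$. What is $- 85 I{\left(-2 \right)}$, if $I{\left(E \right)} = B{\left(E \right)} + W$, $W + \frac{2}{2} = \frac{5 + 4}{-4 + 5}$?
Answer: $- \frac{5185}{8} \approx -648.13$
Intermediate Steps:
$B{\left(n \right)} = - \frac{1}{2} - \frac{1}{4 n}$ ($B{\left(n \right)} = - \frac{1}{2} + \frac{\left(-1\right) \frac{1}{n}}{4} = - \frac{1}{2} - \frac{1}{4 n}$)
$W = 8$ ($W = -1 + \frac{5 + 4}{-4 + 5} = -1 + \frac{9}{1} = -1 + 9 \cdot 1 = -1 + 9 = 8$)
$I{\left(E \right)} = 8 + \frac{-1 - 2 E}{4 E}$ ($I{\left(E \right)} = \frac{-1 - 2 E}{4 E} + 8 = 8 + \frac{-1 - 2 E}{4 E}$)
$- 85 I{\left(-2 \right)} = - 85 \frac{-1 + 30 \left(-2\right)}{4 \left(-2\right)} = - 85 \cdot \frac{1}{4} \left(- \frac{1}{2}\right) \left(-1 - 60\right) = - 85 \cdot \frac{1}{4} \left(- \frac{1}{2}\right) \left(-61\right) = \left(-85\right) \frac{61}{8} = - \frac{5185}{8}$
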